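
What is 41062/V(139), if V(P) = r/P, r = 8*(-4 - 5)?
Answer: -2853809/36 ≈ -79273.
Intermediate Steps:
r = -72 (r = 8*(-9) = -72)
V(P) = -72/P
41062/V(139) = 41062/((-72/139)) = 41062/((-72*1/139)) = 41062/(-72/139) = 41062*(-139/72) = -2853809/36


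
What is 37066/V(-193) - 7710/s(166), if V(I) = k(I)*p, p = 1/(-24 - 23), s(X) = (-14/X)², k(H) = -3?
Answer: -73979572/147 ≈ -5.0326e+5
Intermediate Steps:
s(X) = 196/X²
p = -1/47 (p = 1/(-47) = -1/47 ≈ -0.021277)
V(I) = 3/47 (V(I) = -3*(-1/47) = 3/47)
37066/V(-193) - 7710/s(166) = 37066/(3/47) - 7710/(196/166²) = 37066*(47/3) - 7710/(196*(1/27556)) = 1742102/3 - 7710/49/6889 = 1742102/3 - 7710*6889/49 = 1742102/3 - 53114190/49 = -73979572/147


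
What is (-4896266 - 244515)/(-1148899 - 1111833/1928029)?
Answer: 9911574850649/2215111701904 ≈ 4.4745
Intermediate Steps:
(-4896266 - 244515)/(-1148899 - 1111833/1928029) = -5140781/(-1148899 - 1111833*1/1928029) = -5140781/(-1148899 - 1111833/1928029) = -5140781/(-2215111701904/1928029) = -5140781*(-1928029/2215111701904) = 9911574850649/2215111701904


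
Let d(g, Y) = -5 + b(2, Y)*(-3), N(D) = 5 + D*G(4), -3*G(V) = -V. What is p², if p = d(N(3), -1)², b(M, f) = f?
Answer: 16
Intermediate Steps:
G(V) = V/3 (G(V) = -(-1)*V/3 = V/3)
N(D) = 5 + 4*D/3 (N(D) = 5 + D*((⅓)*4) = 5 + D*(4/3) = 5 + 4*D/3)
d(g, Y) = -5 - 3*Y (d(g, Y) = -5 + Y*(-3) = -5 - 3*Y)
p = 4 (p = (-5 - 3*(-1))² = (-5 + 3)² = (-2)² = 4)
p² = 4² = 16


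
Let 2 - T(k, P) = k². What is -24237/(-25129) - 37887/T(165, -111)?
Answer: 1611866274/684086767 ≈ 2.3562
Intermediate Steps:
T(k, P) = 2 - k²
-24237/(-25129) - 37887/T(165, -111) = -24237/(-25129) - 37887/(2 - 1*165²) = -24237*(-1/25129) - 37887/(2 - 1*27225) = 24237/25129 - 37887/(2 - 27225) = 24237/25129 - 37887/(-27223) = 24237/25129 - 37887*(-1/27223) = 24237/25129 + 37887/27223 = 1611866274/684086767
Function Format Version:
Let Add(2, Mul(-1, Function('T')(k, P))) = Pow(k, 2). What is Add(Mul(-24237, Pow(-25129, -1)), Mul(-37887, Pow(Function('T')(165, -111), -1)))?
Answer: Rational(1611866274, 684086767) ≈ 2.3562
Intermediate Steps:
Function('T')(k, P) = Add(2, Mul(-1, Pow(k, 2)))
Add(Mul(-24237, Pow(-25129, -1)), Mul(-37887, Pow(Function('T')(165, -111), -1))) = Add(Mul(-24237, Pow(-25129, -1)), Mul(-37887, Pow(Add(2, Mul(-1, Pow(165, 2))), -1))) = Add(Mul(-24237, Rational(-1, 25129)), Mul(-37887, Pow(Add(2, Mul(-1, 27225)), -1))) = Add(Rational(24237, 25129), Mul(-37887, Pow(Add(2, -27225), -1))) = Add(Rational(24237, 25129), Mul(-37887, Pow(-27223, -1))) = Add(Rational(24237, 25129), Mul(-37887, Rational(-1, 27223))) = Add(Rational(24237, 25129), Rational(37887, 27223)) = Rational(1611866274, 684086767)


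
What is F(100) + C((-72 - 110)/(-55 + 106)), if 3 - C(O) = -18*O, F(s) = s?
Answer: 659/17 ≈ 38.765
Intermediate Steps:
C(O) = 3 + 18*O (C(O) = 3 - (-18)*O = 3 + 18*O)
F(100) + C((-72 - 110)/(-55 + 106)) = 100 + (3 + 18*((-72 - 110)/(-55 + 106))) = 100 + (3 + 18*(-182/51)) = 100 + (3 - 1092/17) = 100 - 1041/17 = 659/17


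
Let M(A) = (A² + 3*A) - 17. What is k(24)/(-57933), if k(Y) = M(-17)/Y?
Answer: -221/1390392 ≈ -0.00015895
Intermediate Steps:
M(A) = -17 + A² + 3*A
k(Y) = 221/Y (k(Y) = (-17 + (-17)² + 3*(-17))/Y = (-17 + 289 - 51)/Y = 221/Y)
k(24)/(-57933) = (221/24)/(-57933) = (221*(1/24))*(-1/57933) = (221/24)*(-1/57933) = -221/1390392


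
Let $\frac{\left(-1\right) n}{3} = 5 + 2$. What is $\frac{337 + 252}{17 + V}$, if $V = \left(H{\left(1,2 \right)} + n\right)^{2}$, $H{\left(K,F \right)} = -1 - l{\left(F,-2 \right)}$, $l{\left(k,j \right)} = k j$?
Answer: $\frac{19}{11} \approx 1.7273$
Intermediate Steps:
$l{\left(k,j \right)} = j k$
$n = -21$ ($n = - 3 \left(5 + 2\right) = \left(-3\right) 7 = -21$)
$H{\left(K,F \right)} = -1 + 2 F$ ($H{\left(K,F \right)} = -1 - - 2 F = -1 + 2 F$)
$V = 324$ ($V = \left(\left(-1 + 2 \cdot 2\right) - 21\right)^{2} = \left(\left(-1 + 4\right) - 21\right)^{2} = \left(3 - 21\right)^{2} = \left(-18\right)^{2} = 324$)
$\frac{337 + 252}{17 + V} = \frac{337 + 252}{17 + 324} = \frac{589}{341} = 589 \cdot \frac{1}{341} = \frac{19}{11}$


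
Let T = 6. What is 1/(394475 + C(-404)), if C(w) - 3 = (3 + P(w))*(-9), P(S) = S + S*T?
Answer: 1/419903 ≈ 2.3815e-6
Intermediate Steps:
P(S) = 7*S (P(S) = S + S*6 = S + 6*S = 7*S)
C(w) = -24 - 63*w (C(w) = 3 + (3 + 7*w)*(-9) = 3 + (-27 - 63*w) = -24 - 63*w)
1/(394475 + C(-404)) = 1/(394475 + (-24 - 63*(-404))) = 1/(394475 + (-24 + 25452)) = 1/(394475 + 25428) = 1/419903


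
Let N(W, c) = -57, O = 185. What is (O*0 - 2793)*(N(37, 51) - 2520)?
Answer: 7197561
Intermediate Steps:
(O*0 - 2793)*(N(37, 51) - 2520) = (185*0 - 2793)*(-57 - 2520) = (0 - 2793)*(-2577) = -2793*(-2577) = 7197561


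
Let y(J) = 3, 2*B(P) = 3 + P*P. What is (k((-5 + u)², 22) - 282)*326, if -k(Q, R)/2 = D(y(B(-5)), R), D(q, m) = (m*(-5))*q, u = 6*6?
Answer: 123228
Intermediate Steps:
u = 36
B(P) = 3/2 + P²/2 (B(P) = (3 + P*P)/2 = (3 + P²)/2 = 3/2 + P²/2)
D(q, m) = -5*m*q (D(q, m) = (-5*m)*q = -5*m*q)
k(Q, R) = 30*R (k(Q, R) = -(-10)*R*3 = -(-30)*R = 30*R)
(k((-5 + u)², 22) - 282)*326 = (30*22 - 282)*326 = (660 - 282)*326 = 378*326 = 123228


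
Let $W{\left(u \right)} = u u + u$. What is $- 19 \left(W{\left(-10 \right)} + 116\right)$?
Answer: $-3914$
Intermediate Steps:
$W{\left(u \right)} = u + u^{2}$ ($W{\left(u \right)} = u^{2} + u = u + u^{2}$)
$- 19 \left(W{\left(-10 \right)} + 116\right) = - 19 \left(- 10 \left(1 - 10\right) + 116\right) = - 19 \left(\left(-10\right) \left(-9\right) + 116\right) = - 19 \left(90 + 116\right) = \left(-19\right) 206 = -3914$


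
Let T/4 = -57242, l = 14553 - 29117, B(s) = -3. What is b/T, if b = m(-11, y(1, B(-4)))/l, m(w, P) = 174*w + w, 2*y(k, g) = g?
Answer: -175/303153632 ≈ -5.7727e-7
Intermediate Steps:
y(k, g) = g/2
m(w, P) = 175*w
l = -14564
b = 175/1324 (b = (175*(-11))/(-14564) = -1925*(-1/14564) = 175/1324 ≈ 0.13218)
T = -228968 (T = 4*(-57242) = -228968)
b/T = (175/1324)/(-228968) = (175/1324)*(-1/228968) = -175/303153632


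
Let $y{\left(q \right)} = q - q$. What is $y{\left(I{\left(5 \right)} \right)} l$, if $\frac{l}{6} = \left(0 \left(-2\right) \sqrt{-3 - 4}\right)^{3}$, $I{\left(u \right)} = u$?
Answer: $0$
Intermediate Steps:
$y{\left(q \right)} = 0$
$l = 0$ ($l = 6 \left(0 \left(-2\right) \sqrt{-3 - 4}\right)^{3} = 6 \left(0 \sqrt{-7}\right)^{3} = 6 \left(0 i \sqrt{7}\right)^{3} = 6 \cdot 0^{3} = 6 \cdot 0 = 0$)
$y{\left(I{\left(5 \right)} \right)} l = 0 \cdot 0 = 0$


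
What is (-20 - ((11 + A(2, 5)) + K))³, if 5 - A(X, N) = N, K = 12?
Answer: -79507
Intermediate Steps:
A(X, N) = 5 - N
(-20 - ((11 + A(2, 5)) + K))³ = (-20 - ((11 + (5 - 1*5)) + 12))³ = (-20 - ((11 + (5 - 5)) + 12))³ = (-20 - ((11 + 0) + 12))³ = (-20 - (11 + 12))³ = (-20 - 1*23)³ = (-20 - 23)³ = (-43)³ = -79507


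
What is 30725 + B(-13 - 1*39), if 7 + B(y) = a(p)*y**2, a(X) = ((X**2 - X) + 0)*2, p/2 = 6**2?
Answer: 27676414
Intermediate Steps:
p = 72 (p = 2*6**2 = 2*36 = 72)
a(X) = -2*X + 2*X**2 (a(X) = (X**2 - X)*2 = -2*X + 2*X**2)
B(y) = -7 + 10224*y**2 (B(y) = -7 + (2*72*(-1 + 72))*y**2 = -7 + (2*72*71)*y**2 = -7 + 10224*y**2)
30725 + B(-13 - 1*39) = 30725 + (-7 + 10224*(-13 - 1*39)**2) = 30725 + (-7 + 10224*(-13 - 39)**2) = 30725 + (-7 + 10224*(-52)**2) = 30725 + (-7 + 10224*2704) = 30725 + (-7 + 27645696) = 30725 + 27645689 = 27676414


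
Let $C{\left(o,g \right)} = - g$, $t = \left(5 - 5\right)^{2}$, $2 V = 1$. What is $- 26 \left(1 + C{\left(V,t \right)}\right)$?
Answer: $-26$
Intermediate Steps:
$V = \frac{1}{2}$ ($V = \frac{1}{2} \cdot 1 = \frac{1}{2} \approx 0.5$)
$t = 0$ ($t = 0^{2} = 0$)
$- 26 \left(1 + C{\left(V,t \right)}\right) = - 26 \left(1 - 0\right) = - 26 \left(1 + 0\right) = \left(-26\right) 1 = -26$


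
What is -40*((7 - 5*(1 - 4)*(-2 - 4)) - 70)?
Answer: 6120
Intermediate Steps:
-40*((7 - 5*(1 - 4)*(-2 - 4)) - 70) = -40*((7 - (-15)*(-6)) - 70) = -40*((7 - 5*18) - 70) = -40*((7 - 90) - 70) = -40*(-83 - 70) = -40*(-153) = 6120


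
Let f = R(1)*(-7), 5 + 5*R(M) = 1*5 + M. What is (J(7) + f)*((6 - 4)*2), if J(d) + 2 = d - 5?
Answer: -28/5 ≈ -5.6000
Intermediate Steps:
R(M) = M/5 (R(M) = -1 + (1*5 + M)/5 = -1 + (5 + M)/5 = -1 + (1 + M/5) = M/5)
f = -7/5 (f = ((⅕)*1)*(-7) = (⅕)*(-7) = -7/5 ≈ -1.4000)
J(d) = -7 + d (J(d) = -2 + (d - 5) = -2 + (-5 + d) = -7 + d)
(J(7) + f)*((6 - 4)*2) = ((-7 + 7) - 7/5)*((6 - 4)*2) = (0 - 7/5)*(2*2) = -7/5*4 = -28/5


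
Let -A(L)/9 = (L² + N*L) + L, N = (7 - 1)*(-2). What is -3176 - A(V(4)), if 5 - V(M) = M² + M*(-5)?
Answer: -3338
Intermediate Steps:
N = -12 (N = 6*(-2) = -12)
V(M) = 5 - M² + 5*M (V(M) = 5 - (M² + M*(-5)) = 5 - (M² - 5*M) = 5 + (-M² + 5*M) = 5 - M² + 5*M)
A(L) = -9*L² + 99*L (A(L) = -9*((L² - 12*L) + L) = -9*(L² - 11*L) = -9*L² + 99*L)
-3176 - A(V(4)) = -3176 - 9*(5 - 1*4² + 5*4)*(11 - (5 - 1*4² + 5*4)) = -3176 - 9*(5 - 1*16 + 20)*(11 - (5 - 1*16 + 20)) = -3176 - 9*(5 - 16 + 20)*(11 - (5 - 16 + 20)) = -3176 - 9*9*(11 - 1*9) = -3176 - 9*9*(11 - 9) = -3176 - 9*9*2 = -3176 - 1*162 = -3176 - 162 = -3338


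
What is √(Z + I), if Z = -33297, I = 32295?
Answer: I*√1002 ≈ 31.654*I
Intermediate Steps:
√(Z + I) = √(-33297 + 32295) = √(-1002) = I*√1002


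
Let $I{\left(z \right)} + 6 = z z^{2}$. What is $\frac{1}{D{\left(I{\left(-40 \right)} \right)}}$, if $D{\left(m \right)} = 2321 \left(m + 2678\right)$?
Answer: $- \frac{1}{142342288} \approx -7.0253 \cdot 10^{-9}$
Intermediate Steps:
$I{\left(z \right)} = -6 + z^{3}$ ($I{\left(z \right)} = -6 + z z^{2} = -6 + z^{3}$)
$D{\left(m \right)} = 6215638 + 2321 m$ ($D{\left(m \right)} = 2321 \left(2678 + m\right) = 6215638 + 2321 m$)
$\frac{1}{D{\left(I{\left(-40 \right)} \right)}} = \frac{1}{6215638 + 2321 \left(-6 + \left(-40\right)^{3}\right)} = \frac{1}{6215638 + 2321 \left(-6 - 64000\right)} = \frac{1}{6215638 + 2321 \left(-64006\right)} = \frac{1}{6215638 - 148557926} = \frac{1}{-142342288} = - \frac{1}{142342288}$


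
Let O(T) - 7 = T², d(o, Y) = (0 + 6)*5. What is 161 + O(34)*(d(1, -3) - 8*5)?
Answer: -11469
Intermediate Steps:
d(o, Y) = 30 (d(o, Y) = 6*5 = 30)
O(T) = 7 + T²
161 + O(34)*(d(1, -3) - 8*5) = 161 + (7 + 34²)*(30 - 8*5) = 161 + (7 + 1156)*(30 - 40) = 161 + 1163*(-10) = 161 - 11630 = -11469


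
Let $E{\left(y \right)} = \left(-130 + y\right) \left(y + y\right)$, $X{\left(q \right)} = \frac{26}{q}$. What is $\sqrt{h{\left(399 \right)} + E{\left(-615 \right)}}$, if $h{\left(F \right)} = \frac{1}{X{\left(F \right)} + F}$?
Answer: $\frac{\sqrt{23232439273230723}}{159227} \approx 957.26$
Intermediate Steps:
$h{\left(F \right)} = \frac{1}{F + \frac{26}{F}}$ ($h{\left(F \right)} = \frac{1}{\frac{26}{F} + F} = \frac{1}{F + \frac{26}{F}}$)
$E{\left(y \right)} = 2 y \left(-130 + y\right)$ ($E{\left(y \right)} = \left(-130 + y\right) 2 y = 2 y \left(-130 + y\right)$)
$\sqrt{h{\left(399 \right)} + E{\left(-615 \right)}} = \sqrt{\frac{399}{26 + 399^{2}} + 2 \left(-615\right) \left(-130 - 615\right)} = \sqrt{\frac{399}{26 + 159201} + 2 \left(-615\right) \left(-745\right)} = \sqrt{\frac{399}{159227} + 916350} = \sqrt{\frac{145907661849}{159227}} = \frac{\sqrt{23232439273230723}}{159227}$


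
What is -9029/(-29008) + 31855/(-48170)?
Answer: -48912291/139731536 ≈ -0.35004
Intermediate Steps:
-9029/(-29008) + 31855/(-48170) = -9029*(-1/29008) + 31855*(-1/48170) = 9029/29008 - 6371/9634 = -48912291/139731536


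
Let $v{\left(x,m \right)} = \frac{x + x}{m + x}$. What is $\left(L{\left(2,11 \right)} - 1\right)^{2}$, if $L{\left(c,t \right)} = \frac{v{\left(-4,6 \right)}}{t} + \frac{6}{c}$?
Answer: $\frac{324}{121} \approx 2.6777$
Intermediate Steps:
$v{\left(x,m \right)} = \frac{2 x}{m + x}$
$L{\left(c,t \right)} = - \frac{4}{t} + \frac{6}{c}$ ($L{\left(c,t \right)} = \frac{2 \left(-4\right) \frac{1}{6 - 4}}{t} + \frac{6}{c} = \frac{2 \left(-4\right) \frac{1}{2}}{t} + \frac{6}{c} = - \frac{4}{t} + \frac{6}{c}$)
$\left(L{\left(2,11 \right)} - 1\right)^{2} = \left(\left(- \frac{4}{11} + \frac{6}{2}\right) - 1\right)^{2} = \left(\left(\left(-4\right) \frac{1}{11} + 6 \cdot \frac{1}{2}\right) - 1\right)^{2} = \left(\left(- \frac{4}{11} + 3\right) - 1\right)^{2} = \left(\frac{29}{11} - 1\right)^{2} = \left(\frac{18}{11}\right)^{2} = \frac{324}{121}$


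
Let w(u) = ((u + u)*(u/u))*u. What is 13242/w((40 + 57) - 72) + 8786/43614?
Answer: 147129772/13629375 ≈ 10.795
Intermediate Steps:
w(u) = 2*u² (w(u) = ((2*u)*1)*u = (2*u)*u = 2*u²)
13242/w((40 + 57) - 72) + 8786/43614 = 13242/((2*((40 + 57) - 72)²)) + 8786/43614 = 13242/((2*(97 - 72)²)) + 8786*(1/43614) = 13242/((2*25²)) + 4393/21807 = 13242/((2*625)) + 4393/21807 = 13242/1250 + 4393/21807 = 13242*(1/1250) + 4393/21807 = 6621/625 + 4393/21807 = 147129772/13629375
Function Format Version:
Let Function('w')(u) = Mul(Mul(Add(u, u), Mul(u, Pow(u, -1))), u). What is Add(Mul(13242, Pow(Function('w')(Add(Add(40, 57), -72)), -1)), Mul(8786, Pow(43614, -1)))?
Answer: Rational(147129772, 13629375) ≈ 10.795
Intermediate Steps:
Function('w')(u) = Mul(2, Pow(u, 2)) (Function('w')(u) = Mul(Mul(Mul(2, u), 1), u) = Mul(Mul(2, u), u) = Mul(2, Pow(u, 2)))
Add(Mul(13242, Pow(Function('w')(Add(Add(40, 57), -72)), -1)), Mul(8786, Pow(43614, -1))) = Add(Mul(13242, Pow(Mul(2, Pow(Add(Add(40, 57), -72), 2)), -1)), Mul(8786, Pow(43614, -1))) = Add(Mul(13242, Pow(Mul(2, Pow(Add(97, -72), 2)), -1)), Mul(8786, Rational(1, 43614))) = Add(Mul(13242, Pow(Mul(2, Pow(25, 2)), -1)), Rational(4393, 21807)) = Add(Mul(13242, Pow(Mul(2, 625), -1)), Rational(4393, 21807)) = Add(Mul(13242, Pow(1250, -1)), Rational(4393, 21807)) = Add(Mul(13242, Rational(1, 1250)), Rational(4393, 21807)) = Add(Rational(6621, 625), Rational(4393, 21807)) = Rational(147129772, 13629375)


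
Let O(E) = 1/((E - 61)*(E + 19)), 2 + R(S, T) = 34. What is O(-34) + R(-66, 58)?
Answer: 45601/1425 ≈ 32.001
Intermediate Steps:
R(S, T) = 32 (R(S, T) = -2 + 34 = 32)
O(E) = 1/((-61 + E)*(19 + E))
O(-34) + R(-66, 58) = 1/(-1159 + (-34)² - 42*(-34)) + 32 = 1/(-1159 + 1156 + 1428) + 32 = 1/1425 + 32 = 45601/1425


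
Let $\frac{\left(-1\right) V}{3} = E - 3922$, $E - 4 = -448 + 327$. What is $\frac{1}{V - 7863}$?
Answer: $\frac{1}{4254} \approx 0.00023507$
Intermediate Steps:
$E = -117$ ($E = 4 + \left(-448 + 327\right) = 4 - 121 = -117$)
$V = 12117$ ($V = - 3 \left(-117 - 3922\right) = \left(-3\right) \left(-4039\right) = 12117$)
$\frac{1}{V - 7863} = \frac{1}{12117 - 7863} = \frac{1}{4254}$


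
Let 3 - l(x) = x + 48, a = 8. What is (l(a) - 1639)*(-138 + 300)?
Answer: -274104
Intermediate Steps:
l(x) = -45 - x (l(x) = 3 - (x + 48) = 3 - (48 + x) = 3 + (-48 - x) = -45 - x)
(l(a) - 1639)*(-138 + 300) = ((-45 - 1*8) - 1639)*(-138 + 300) = ((-45 - 8) - 1639)*162 = (-53 - 1639)*162 = -1692*162 = -274104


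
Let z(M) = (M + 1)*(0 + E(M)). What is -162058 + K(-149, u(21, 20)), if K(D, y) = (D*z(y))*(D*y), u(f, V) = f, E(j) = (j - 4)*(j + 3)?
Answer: 4184637638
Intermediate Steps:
E(j) = (-4 + j)*(3 + j)
z(M) = (1 + M)*(-12 + M**2 - M) (z(M) = (M + 1)*(0 + (-12 + M**2 - M)) = (1 + M)*(-12 + M**2 - M))
K(D, y) = y*D**2*(-12 + y**3 - 13*y) (K(D, y) = (D*(-12 + y**3 - 13*y))*(D*y) = y*D**2*(-12 + y**3 - 13*y))
-162058 + K(-149, u(21, 20)) = -162058 + 21*(-149)**2*(-12 + 21**3 - 13*21) = -162058 + 21*22201*(-12 + 9261 - 273) = -162058 + 21*22201*8976 = -162058 + 4184799696 = 4184637638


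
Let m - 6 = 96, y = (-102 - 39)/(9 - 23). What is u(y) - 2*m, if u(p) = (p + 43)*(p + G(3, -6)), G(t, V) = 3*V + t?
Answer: -91251/196 ≈ -465.57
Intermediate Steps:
y = 141/14 (y = -141/(-14) = -141*(-1/14) = 141/14 ≈ 10.071)
m = 102 (m = 6 + 96 = 102)
G(t, V) = t + 3*V
u(p) = (-15 + p)*(43 + p) (u(p) = (p + 43)*(p + (3 + 3*(-6))) = (43 + p)*(p + (3 - 18)) = (43 + p)*(p - 15) = (43 + p)*(-15 + p) = (-15 + p)*(43 + p))
u(y) - 2*m = (-645 + (141/14)² + 28*(141/14)) - 2*102 = (-645 + 19881/196 + 282) - 1*204 = -51267/196 - 204 = -91251/196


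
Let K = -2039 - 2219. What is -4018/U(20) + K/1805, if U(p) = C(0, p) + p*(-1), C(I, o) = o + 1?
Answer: -7256748/1805 ≈ -4020.4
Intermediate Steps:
K = -4258
C(I, o) = 1 + o
U(p) = 1 (U(p) = (1 + p) + p*(-1) = (1 + p) - p = 1)
-4018/U(20) + K/1805 = -4018/1 - 4258/1805 = -4018*1 - 4258*1/1805 = -4018 - 4258/1805 = -7256748/1805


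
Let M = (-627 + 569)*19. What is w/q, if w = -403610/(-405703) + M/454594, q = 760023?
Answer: 4816621043/3688714620414747 ≈ 1.3058e-6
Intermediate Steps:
M = -1102 (M = -58*19 = -1102)
w = 4816621043/4853424989 (w = -403610/(-405703) - 1102/454594 = -403610*(-1/405703) - 1102*1/454594 = 403610/405703 - 29/11963 = 4816621043/4853424989 ≈ 0.99242)
w/q = (4816621043/4853424989)/760023 = (4816621043/4853424989)*(1/760023) = 4816621043/3688714620414747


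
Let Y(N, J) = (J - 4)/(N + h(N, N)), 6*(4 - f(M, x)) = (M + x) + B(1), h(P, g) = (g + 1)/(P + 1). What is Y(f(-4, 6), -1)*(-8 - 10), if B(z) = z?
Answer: 20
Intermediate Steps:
h(P, g) = (1 + g)/(1 + P)
f(M, x) = 23/6 - M/6 - x/6 (f(M, x) = 4 - ((M + x) + 1)/6 = 4 - (1 + M + x)/6 = 4 + (-1/6 - M/6 - x/6) = 23/6 - M/6 - x/6)
Y(N, J) = (-4 + J)/(1 + N) (Y(N, J) = (J - 4)/(N + (1 + N)/(1 + N)) = (-4 + J)/(N + 1) = (-4 + J)/(1 + N))
Y(f(-4, 6), -1)*(-8 - 10) = ((-4 - 1)/(1 + (23/6 - 1/6*(-4) - 1/6*6)))*(-8 - 10) = (-5/(1 + (23/6 + 2/3 - 1)))*(-18) = (-5/(1 + 7/2))*(-18) = (-5/(9/2))*(-18) = ((2/9)*(-5))*(-18) = -10/9*(-18) = 20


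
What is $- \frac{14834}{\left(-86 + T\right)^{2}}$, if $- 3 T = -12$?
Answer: $- \frac{7417}{3362} \approx -2.2061$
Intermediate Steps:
$T = 4$ ($T = \left(- \frac{1}{3}\right) \left(-12\right) = 4$)
$- \frac{14834}{\left(-86 + T\right)^{2}} = - \frac{14834}{\left(-86 + 4\right)^{2}} = - \frac{14834}{\left(-82\right)^{2}} = - \frac{14834}{6724} = \left(-14834\right) \frac{1}{6724} = - \frac{7417}{3362}$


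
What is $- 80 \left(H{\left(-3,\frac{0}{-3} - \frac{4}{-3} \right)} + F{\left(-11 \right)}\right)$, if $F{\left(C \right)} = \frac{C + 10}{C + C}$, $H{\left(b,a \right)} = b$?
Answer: $\frac{2600}{11} \approx 236.36$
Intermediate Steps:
$F{\left(C \right)} = \frac{10 + C}{2 C}$
$- 80 \left(H{\left(-3,\frac{0}{-3} - \frac{4}{-3} \right)} + F{\left(-11 \right)}\right) = - 80 \left(-3 + \frac{10 - 11}{2 \left(-11\right)}\right) = - 80 \left(-3 + \frac{1}{2} \left(- \frac{1}{11}\right) \left(-1\right)\right) = - 80 \left(-3 + \frac{1}{22}\right) = \left(-80\right) \left(- \frac{65}{22}\right) = \frac{2600}{11}$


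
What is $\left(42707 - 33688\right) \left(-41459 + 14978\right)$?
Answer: $-238832139$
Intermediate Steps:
$\left(42707 - 33688\right) \left(-41459 + 14978\right) = 9019 \left(-26481\right) = -238832139$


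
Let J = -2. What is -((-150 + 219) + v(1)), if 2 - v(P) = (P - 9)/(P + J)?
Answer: -63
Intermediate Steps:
v(P) = 2 - (-9 + P)/(-2 + P) (v(P) = 2 - (P - 9)/(P - 2) = 2 - (-9 + P)/(-2 + P))
-((-150 + 219) + v(1)) = -((-150 + 219) + (5 + 1)/(-2 + 1)) = -(69 + 6/(-1)) = -(69 - 1*6) = -(69 - 6) = -1*63 = -63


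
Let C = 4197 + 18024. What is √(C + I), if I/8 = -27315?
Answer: 3*I*√21811 ≈ 443.06*I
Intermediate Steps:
I = -218520 (I = 8*(-27315) = -218520)
C = 22221
√(C + I) = √(22221 - 218520) = √(-196299) = 3*I*√21811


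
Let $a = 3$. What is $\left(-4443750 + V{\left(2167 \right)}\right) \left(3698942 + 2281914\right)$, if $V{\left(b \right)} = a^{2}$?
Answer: $-26577375022296$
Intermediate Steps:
$V{\left(b \right)} = 9$ ($V{\left(b \right)} = 3^{2} = 9$)
$\left(-4443750 + V{\left(2167 \right)}\right) \left(3698942 + 2281914\right) = \left(-4443750 + 9\right) \left(3698942 + 2281914\right) = \left(-4443741\right) 5980856 = -26577375022296$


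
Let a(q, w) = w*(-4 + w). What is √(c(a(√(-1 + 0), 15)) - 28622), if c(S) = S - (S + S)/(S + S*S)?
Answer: 2*I*√49010089/83 ≈ 168.69*I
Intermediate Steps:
c(S) = S - 2*S/(S + S²)
√(c(a(√(-1 + 0), 15)) - 28622) = √((-2 + 15*(-4 + 15) + (15*(-4 + 15))²)/(1 + 15*(-4 + 15)) - 28622) = √((-2 + 15*11 + (15*11)²)/(1 + 15*11) - 28622) = √((-2 + 165 + 165²)/(1 + 165) - 28622) = √((-2 + 165 + 27225)/166 - 28622) = √((1/166)*27388 - 28622) = √(13694/83 - 28622) = √(-2361932/83) = 2*I*√49010089/83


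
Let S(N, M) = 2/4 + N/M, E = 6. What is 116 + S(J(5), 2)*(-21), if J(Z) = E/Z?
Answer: 929/10 ≈ 92.900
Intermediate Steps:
J(Z) = 6/Z
S(N, M) = ½ + N/M (S(N, M) = 2*(¼) + N/M = ½ + N/M)
116 + S(J(5), 2)*(-21) = 116 + ((6/5 + (½)*2)/2)*(-21) = 116 + ((6*(⅕) + 1)/2)*(-21) = 116 + ((6/5 + 1)/2)*(-21) = 116 + ((½)*(11/5))*(-21) = 116 + (11/10)*(-21) = 116 - 231/10 = 929/10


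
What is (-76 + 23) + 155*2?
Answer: 257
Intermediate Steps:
(-76 + 23) + 155*2 = -53 + 310 = 257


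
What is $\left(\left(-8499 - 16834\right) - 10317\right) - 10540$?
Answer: $-46190$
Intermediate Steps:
$\left(\left(-8499 - 16834\right) - 10317\right) - 10540 = \left(-25333 - 10317\right) - 10540 = -35650 - 10540 = -46190$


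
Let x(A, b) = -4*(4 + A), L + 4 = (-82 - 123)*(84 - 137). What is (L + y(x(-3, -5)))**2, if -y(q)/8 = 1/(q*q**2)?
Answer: 7549698321/64 ≈ 1.1796e+8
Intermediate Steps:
L = 10861 (L = -4 + (-82 - 123)*(84 - 137) = -4 - 205*(-53) = -4 + 10865 = 10861)
x(A, b) = -16 - 4*A
y(q) = -8/q**3
(L + y(x(-3, -5)))**2 = (10861 - 8/(-16 - 4*(-3))**3)**2 = (10861 - 8/(-16 + 12)**3)**2 = (10861 - 8/(-4)**3)**2 = (10861 - 8*(-1/64))**2 = (10861 + 1/8)**2 = (86889/8)**2 = 7549698321/64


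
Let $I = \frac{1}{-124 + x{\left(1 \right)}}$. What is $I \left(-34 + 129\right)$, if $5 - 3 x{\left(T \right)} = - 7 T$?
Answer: $- \frac{19}{24} \approx -0.79167$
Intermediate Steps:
$x{\left(T \right)} = \frac{5}{3} + \frac{7 T}{3}$ ($x{\left(T \right)} = \frac{5}{3} - \frac{\left(-7\right) T}{3} = \frac{5}{3} + \frac{7 T}{3}$)
$I = - \frac{1}{120}$ ($I = \frac{1}{-124 + \left(\frac{5}{3} + \frac{7}{3} \cdot 1\right)} = \frac{1}{-124 + \left(\frac{5}{3} + \frac{7}{3}\right)} = \frac{1}{-124 + 4} = \frac{1}{-120} = - \frac{1}{120} \approx -0.0083333$)
$I \left(-34 + 129\right) = - \frac{-34 + 129}{120} = \left(- \frac{1}{120}\right) 95 = - \frac{19}{24}$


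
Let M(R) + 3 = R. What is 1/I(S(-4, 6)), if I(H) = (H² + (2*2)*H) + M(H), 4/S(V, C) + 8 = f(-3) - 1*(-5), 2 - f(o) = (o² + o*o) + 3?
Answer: -121/469 ≈ -0.25800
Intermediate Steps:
M(R) = -3 + R
f(o) = -1 - 2*o² (f(o) = 2 - ((o² + o*o) + 3) = 2 - ((o² + o²) + 3) = 2 - (2*o² + 3) = 2 - (3 + 2*o²) = 2 + (-3 - 2*o²) = -1 - 2*o²)
S(V, C) = -2/11 (S(V, C) = 4/(-8 + ((-1 - 2*(-3)²) - 1*(-5))) = 4/(-8 + ((-1 - 2*9) + 5)) = 4/(-8 + ((-1 - 18) + 5)) = 4/(-8 + (-19 + 5)) = 4/(-8 - 14) = 4/(-22) = 4*(-1/22) = -2/11)
I(H) = -3 + H² + 5*H (I(H) = (H² + (2*2)*H) + (-3 + H) = (H² + 4*H) + (-3 + H) = -3 + H² + 5*H)
1/I(S(-4, 6)) = 1/(-3 + (-2/11)² + 5*(-2/11)) = 1/(-3 + 4/121 - 10/11) = 1/(-469/121) = -121/469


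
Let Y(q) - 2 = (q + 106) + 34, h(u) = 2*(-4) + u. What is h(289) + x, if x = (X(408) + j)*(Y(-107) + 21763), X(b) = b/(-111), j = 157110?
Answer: 126710345729/37 ≈ 3.4246e+9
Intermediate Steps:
h(u) = -8 + u
X(b) = -b/111 (X(b) = b*(-1/111) = -b/111)
Y(q) = 142 + q (Y(q) = 2 + ((q + 106) + 34) = 2 + ((106 + q) + 34) = 2 + (140 + q) = 142 + q)
x = 126710335332/37 (x = (-1/111*408 + 157110)*((142 - 107) + 21763) = (-136/37 + 157110)*(35 + 21763) = (5812934/37)*21798 = 126710335332/37 ≈ 3.4246e+9)
h(289) + x = (-8 + 289) + 126710335332/37 = 281 + 126710335332/37 = 126710345729/37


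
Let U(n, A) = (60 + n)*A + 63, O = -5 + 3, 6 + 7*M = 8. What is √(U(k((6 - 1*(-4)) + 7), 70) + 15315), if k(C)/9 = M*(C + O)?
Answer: √22278 ≈ 149.26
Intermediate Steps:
M = 2/7 (M = -6/7 + (⅐)*8 = -6/7 + 8/7 = 2/7 ≈ 0.28571)
O = -2
k(C) = -36/7 + 18*C/7 (k(C) = 9*(2*(C - 2)/7) = 9*(2*(-2 + C)/7) = 9*(-4/7 + 2*C/7) = -36/7 + 18*C/7)
U(n, A) = 63 + A*(60 + n) (U(n, A) = A*(60 + n) + 63 = 63 + A*(60 + n))
√(U(k((6 - 1*(-4)) + 7), 70) + 15315) = √((63 + 60*70 + 70*(-36/7 + 18*((6 - 1*(-4)) + 7)/7)) + 15315) = √((63 + 4200 + 70*(-36/7 + 18*((6 + 4) + 7)/7)) + 15315) = √((63 + 4200 + 70*(-36/7 + 18*(10 + 7)/7)) + 15315) = √((63 + 4200 + 70*(-36/7 + (18/7)*17)) + 15315) = √((63 + 4200 + 70*(-36/7 + 306/7)) + 15315) = √((63 + 4200 + 70*(270/7)) + 15315) = √((63 + 4200 + 2700) + 15315) = √(6963 + 15315) = √22278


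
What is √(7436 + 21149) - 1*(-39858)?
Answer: 39858 + √28585 ≈ 40027.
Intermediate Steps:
√(7436 + 21149) - 1*(-39858) = √28585 + 39858 = 39858 + √28585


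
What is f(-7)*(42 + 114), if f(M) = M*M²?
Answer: -53508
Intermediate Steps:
f(M) = M³
f(-7)*(42 + 114) = (-7)³*(42 + 114) = -343*156 = -53508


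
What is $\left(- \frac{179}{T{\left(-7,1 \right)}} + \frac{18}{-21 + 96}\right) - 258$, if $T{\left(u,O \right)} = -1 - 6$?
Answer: $- \frac{40633}{175} \approx -232.19$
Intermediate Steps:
$T{\left(u,O \right)} = -7$ ($T{\left(u,O \right)} = -1 - 6 = -7$)
$\left(- \frac{179}{T{\left(-7,1 \right)}} + \frac{18}{-21 + 96}\right) - 258 = \left(- \frac{179}{-7} + \frac{18}{-21 + 96}\right) - 258 = \left(\left(-179\right) \left(- \frac{1}{7}\right) + \frac{18}{75}\right) - 258 = \left(\frac{179}{7} + 18 \cdot \frac{1}{75}\right) - 258 = \left(\frac{179}{7} + \frac{6}{25}\right) - 258 = \frac{4517}{175} - 258 = - \frac{40633}{175}$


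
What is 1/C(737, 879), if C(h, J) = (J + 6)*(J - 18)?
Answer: 1/761985 ≈ 1.3124e-6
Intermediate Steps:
C(h, J) = (-18 + J)*(6 + J) (C(h, J) = (6 + J)*(-18 + J) = (-18 + J)*(6 + J))
1/C(737, 879) = 1/(-108 + 879² - 12*879) = 1/(-108 + 772641 - 10548) = 1/761985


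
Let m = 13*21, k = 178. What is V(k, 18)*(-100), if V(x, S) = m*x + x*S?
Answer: -5179800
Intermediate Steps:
m = 273
V(x, S) = 273*x + S*x (V(x, S) = 273*x + x*S = 273*x + S*x)
V(k, 18)*(-100) = (178*(273 + 18))*(-100) = (178*291)*(-100) = 51798*(-100) = -5179800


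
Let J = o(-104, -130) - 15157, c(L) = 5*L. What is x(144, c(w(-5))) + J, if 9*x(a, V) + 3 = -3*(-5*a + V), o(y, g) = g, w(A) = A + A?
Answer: -45092/3 ≈ -15031.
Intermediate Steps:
w(A) = 2*A
J = -15287 (J = -130 - 15157 = -15287)
x(a, V) = -1/3 - V/3 + 5*a/3 (x(a, V) = -1/3 + (-3*(-5*a + V))/9 = -1/3 + (-3*(V - 5*a))/9 = -1/3 + (-3*V + 15*a)/9 = -1/3 + (-V/3 + 5*a/3) = -1/3 - V/3 + 5*a/3)
x(144, c(w(-5))) + J = (-1/3 - 5*2*(-5)/3 + (5/3)*144) - 15287 = (-1/3 - 5*(-10)/3 + 240) - 15287 = (-1/3 - 1/3*(-50) + 240) - 15287 = (-1/3 + 50/3 + 240) - 15287 = 769/3 - 15287 = -45092/3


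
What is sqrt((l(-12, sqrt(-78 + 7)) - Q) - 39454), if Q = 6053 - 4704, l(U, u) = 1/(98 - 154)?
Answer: I*sqrt(31989566)/28 ≈ 202.0*I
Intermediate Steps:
l(U, u) = -1/56 (l(U, u) = 1/(-56) = -1/56)
Q = 1349
sqrt((l(-12, sqrt(-78 + 7)) - Q) - 39454) = sqrt((-1/56 - 1*1349) - 39454) = sqrt((-1/56 - 1349) - 39454) = sqrt(-75545/56 - 39454) = sqrt(-2284969/56) = I*sqrt(31989566)/28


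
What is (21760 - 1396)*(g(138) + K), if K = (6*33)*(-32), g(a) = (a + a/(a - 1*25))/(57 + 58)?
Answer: -72885932784/565 ≈ -1.2900e+8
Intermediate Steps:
g(a) = a/115 + a/(115*(-25 + a)) (g(a) = (a + a/(a - 25))/115 = (a + a/(-25 + a))*(1/115) = a/115 + a/(115*(-25 + a)))
K = -6336 (K = 198*(-32) = -6336)
(21760 - 1396)*(g(138) + K) = (21760 - 1396)*((1/115)*138*(-24 + 138)/(-25 + 138) - 6336) = 20364*((1/115)*138*114/113 - 6336) = 20364*((1/115)*138*(1/113)*114 - 6336) = 20364*(684/565 - 6336) = 20364*(-3579156/565) = -72885932784/565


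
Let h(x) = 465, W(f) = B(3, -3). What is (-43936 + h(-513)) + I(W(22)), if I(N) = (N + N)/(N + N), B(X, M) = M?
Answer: -43470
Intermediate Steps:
W(f) = -3
I(N) = 1 (I(N) = (2*N)/((2*N)) = (2*N)*(1/(2*N)) = 1)
(-43936 + h(-513)) + I(W(22)) = (-43936 + 465) + 1 = -43471 + 1 = -43470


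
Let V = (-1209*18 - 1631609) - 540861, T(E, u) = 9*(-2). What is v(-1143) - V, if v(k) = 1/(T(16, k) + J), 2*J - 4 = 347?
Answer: 691183082/315 ≈ 2.1942e+6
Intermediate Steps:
T(E, u) = -18
J = 351/2 (J = 2 + (½)*347 = 2 + 347/2 = 351/2 ≈ 175.50)
v(k) = 2/315 (v(k) = 1/(-18 + 351/2) = 1/(315/2) = 2/315)
V = -2194232 (V = (-21762 - 1631609) - 540861 = -1653371 - 540861 = -2194232)
v(-1143) - V = 2/315 - 1*(-2194232) = 2/315 + 2194232 = 691183082/315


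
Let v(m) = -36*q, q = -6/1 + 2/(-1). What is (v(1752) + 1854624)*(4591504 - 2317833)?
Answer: 4217459621952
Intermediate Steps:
q = -8 (q = -6*1 + 2*(-1) = -6 - 2 = -8)
v(m) = 288 (v(m) = -36*(-8) = 288)
(v(1752) + 1854624)*(4591504 - 2317833) = (288 + 1854624)*(4591504 - 2317833) = 1854912*2273671 = 4217459621952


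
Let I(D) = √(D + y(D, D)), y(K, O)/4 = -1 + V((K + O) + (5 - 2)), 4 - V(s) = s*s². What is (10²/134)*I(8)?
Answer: 100*I*√6854/67 ≈ 123.57*I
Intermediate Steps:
V(s) = 4 - s³ (V(s) = 4 - s*s² = 4 - s³)
y(K, O) = 12 - 4*(3 + K + O)³ (y(K, O) = 4*(-1 + (4 - ((K + O) + (5 - 2))³)) = 4*(-1 + (4 - ((K + O) + 3)³)) = 4*(-1 + (4 - (3 + K + O)³)) = 4*(3 - (3 + K + O)³) = 12 - 4*(3 + K + O)³)
I(D) = √(12 + D - 4*(3 + 2*D)³) (I(D) = √(D + (12 - 4*(3 + D + D)³)) = √(D + (12 - 4*(3 + 2*D)³)) = √(12 + D - 4*(3 + 2*D)³))
(10²/134)*I(8) = (10²/134)*√(12 + 8 - 4*(3 + 2*8)³) = (100*(1/134))*√(12 + 8 - 4*(3 + 16)³) = 50*√(12 + 8 - 4*19³)/67 = 50*√(12 + 8 - 4*6859)/67 = 50*√(12 + 8 - 27436)/67 = 50*√(-27416)/67 = 50*(2*I*√6854)/67 = 100*I*√6854/67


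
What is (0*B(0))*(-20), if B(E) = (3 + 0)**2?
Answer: 0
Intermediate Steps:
B(E) = 9 (B(E) = 3**2 = 9)
(0*B(0))*(-20) = (0*9)*(-20) = 0*(-20) = 0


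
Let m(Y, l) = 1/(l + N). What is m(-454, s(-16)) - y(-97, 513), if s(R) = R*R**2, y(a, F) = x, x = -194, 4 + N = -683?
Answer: 927901/4783 ≈ 194.00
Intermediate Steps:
N = -687 (N = -4 - 683 = -687)
y(a, F) = -194
s(R) = R**3
m(Y, l) = 1/(-687 + l) (m(Y, l) = 1/(l - 687) = 1/(-687 + l))
m(-454, s(-16)) - y(-97, 513) = 1/(-687 + (-16)**3) - 1*(-194) = 1/(-687 - 4096) + 194 = 1/(-4783) + 194 = -1/4783 + 194 = 927901/4783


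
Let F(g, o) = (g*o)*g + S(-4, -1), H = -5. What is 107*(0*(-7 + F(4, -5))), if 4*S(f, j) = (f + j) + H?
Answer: 0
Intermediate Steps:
S(f, j) = -5/4 + f/4 + j/4 (S(f, j) = ((f + j) - 5)/4 = (-5 + f + j)/4 = -5/4 + f/4 + j/4)
F(g, o) = -5/2 + o*g**2 (F(g, o) = (g*o)*g + (-5/4 + (1/4)*(-4) + (1/4)*(-1)) = o*g**2 + (-5/4 - 1 - 1/4) = o*g**2 - 5/2 = -5/2 + o*g**2)
107*(0*(-7 + F(4, -5))) = 107*(0*(-7 + (-5/2 - 5*4**2))) = 107*(0*(-7 + (-5/2 - 5*16))) = 107*(0*(-7 + (-5/2 - 80))) = 107*(0*(-7 - 165/2)) = 107*(0*(-179/2)) = 107*0 = 0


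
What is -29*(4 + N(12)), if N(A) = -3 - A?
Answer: 319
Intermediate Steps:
-29*(4 + N(12)) = -29*(4 + (-3 - 1*12)) = -29*(4 + (-3 - 12)) = -29*(4 - 15) = -29*(-11) = 319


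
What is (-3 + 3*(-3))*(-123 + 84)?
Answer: 468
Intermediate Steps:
(-3 + 3*(-3))*(-123 + 84) = (-3 - 9)*(-39) = -12*(-39) = 468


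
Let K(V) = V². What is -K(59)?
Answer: -3481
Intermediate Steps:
-K(59) = -1*59² = -1*3481 = -3481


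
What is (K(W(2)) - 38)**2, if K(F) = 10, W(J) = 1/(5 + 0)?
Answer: 784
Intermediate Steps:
W(J) = 1/5
(K(W(2)) - 38)**2 = (10 - 38)**2 = (-28)**2 = 784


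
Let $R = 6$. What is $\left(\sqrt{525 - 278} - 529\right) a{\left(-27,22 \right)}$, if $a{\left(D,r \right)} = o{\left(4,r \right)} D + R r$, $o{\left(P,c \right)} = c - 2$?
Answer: $215832 - 408 \sqrt{247} \approx 2.0942 \cdot 10^{5}$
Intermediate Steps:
$o{\left(P,c \right)} = -2 + c$
$a{\left(D,r \right)} = 6 r + D \left(-2 + r\right)$ ($a{\left(D,r \right)} = \left(-2 + r\right) D + 6 r = D \left(-2 + r\right) + 6 r = 6 r + D \left(-2 + r\right)$)
$\left(\sqrt{525 - 278} - 529\right) a{\left(-27,22 \right)} = \left(\sqrt{525 - 278} - 529\right) \left(6 \cdot 22 - 27 \left(-2 + 22\right)\right) = \left(\sqrt{247} - 529\right) \left(132 - 540\right) = \left(-529 + \sqrt{247}\right) \left(132 - 540\right) = \left(-529 + \sqrt{247}\right) \left(-408\right) = 215832 - 408 \sqrt{247}$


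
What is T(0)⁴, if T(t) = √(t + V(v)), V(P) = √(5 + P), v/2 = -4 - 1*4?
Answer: -11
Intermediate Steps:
v = -16 (v = 2*(-4 - 1*4) = 2*(-4 - 4) = 2*(-8) = -16)
T(t) = √(t + I*√11) (T(t) = √(t + √(5 - 16)) = √(t + √(-11)) = √(t + I*√11))
T(0)⁴ = (√(0 + I*√11))⁴ = (√(I*√11))⁴ = (11^(¼)*√I)⁴ = -11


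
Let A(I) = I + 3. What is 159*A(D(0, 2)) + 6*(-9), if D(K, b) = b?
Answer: 741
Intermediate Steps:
A(I) = 3 + I
159*A(D(0, 2)) + 6*(-9) = 159*(3 + 2) + 6*(-9) = 159*5 - 54 = 795 - 54 = 741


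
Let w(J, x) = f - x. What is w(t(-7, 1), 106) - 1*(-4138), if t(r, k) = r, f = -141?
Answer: 3891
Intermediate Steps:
w(J, x) = -141 - x
w(t(-7, 1), 106) - 1*(-4138) = (-141 - 1*106) - 1*(-4138) = (-141 - 106) + 4138 = -247 + 4138 = 3891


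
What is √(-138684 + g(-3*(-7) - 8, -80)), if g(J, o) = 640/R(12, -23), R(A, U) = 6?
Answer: 106*I*√111/3 ≈ 372.26*I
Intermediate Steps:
g(J, o) = 320/3 (g(J, o) = 640/6 = 640*(⅙) = 320/3)
√(-138684 + g(-3*(-7) - 8, -80)) = √(-138684 + 320/3) = √(-415732/3) = 106*I*√111/3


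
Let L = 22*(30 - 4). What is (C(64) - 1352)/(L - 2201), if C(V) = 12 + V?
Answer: 1276/1629 ≈ 0.78330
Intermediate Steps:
L = 572 (L = 22*26 = 572)
(C(64) - 1352)/(L - 2201) = ((12 + 64) - 1352)/(572 - 2201) = (76 - 1352)/(-1629) = -1276*(-1/1629) = 1276/1629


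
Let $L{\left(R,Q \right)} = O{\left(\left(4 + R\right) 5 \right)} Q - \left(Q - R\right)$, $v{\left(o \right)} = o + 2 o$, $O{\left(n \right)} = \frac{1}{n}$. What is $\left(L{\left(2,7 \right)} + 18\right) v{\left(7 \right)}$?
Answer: $\frac{2779}{10} \approx 277.9$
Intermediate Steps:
$v{\left(o \right)} = 3 o$
$L{\left(R,Q \right)} = R - Q + \frac{Q}{20 + 5 R}$ ($L{\left(R,Q \right)} = \frac{Q}{\left(4 + R\right) 5} - \left(Q - R\right) = \frac{Q}{20 + 5 R} - \left(Q - R\right) = R - Q + \frac{Q}{20 + 5 R}$)
$\left(L{\left(2,7 \right)} + 18\right) v{\left(7 \right)} = \left(\frac{\frac{1}{5} \cdot 7 + \left(4 + 2\right) \left(2 - 7\right)}{4 + 2} + 18\right) 3 \cdot 7 = \left(\frac{\frac{7}{5} + 6 \left(2 - 7\right)}{6} + 18\right) 21 = \left(\frac{\frac{7}{5} + 6 \left(-5\right)}{6} + 18\right) 21 = \left(\frac{\frac{7}{5} - 30}{6} + 18\right) 21 = \left(\frac{1}{6} \left(- \frac{143}{5}\right) + 18\right) 21 = \left(- \frac{143}{30} + 18\right) 21 = \frac{397}{30} \cdot 21 = \frac{2779}{10}$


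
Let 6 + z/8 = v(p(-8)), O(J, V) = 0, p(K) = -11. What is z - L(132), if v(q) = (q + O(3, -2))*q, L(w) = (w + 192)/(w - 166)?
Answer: 15802/17 ≈ 929.53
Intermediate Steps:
L(w) = (192 + w)/(-166 + w)
v(q) = q**2 (v(q) = (q + 0)*q = q*q = q**2)
z = 920 (z = -48 + 8*(-11)**2 = -48 + 8*121 = -48 + 968 = 920)
z - L(132) = 920 - (192 + 132)/(-166 + 132) = 920 - 324/(-34) = 920 - (-1)*324/34 = 920 - 1*(-162/17) = 920 + 162/17 = 15802/17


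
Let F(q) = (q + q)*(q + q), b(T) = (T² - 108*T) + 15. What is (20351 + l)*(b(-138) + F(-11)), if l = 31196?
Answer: 1775639509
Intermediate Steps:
b(T) = 15 + T² - 108*T
F(q) = 4*q² (F(q) = (2*q)*(2*q) = 4*q²)
(20351 + l)*(b(-138) + F(-11)) = (20351 + 31196)*((15 + (-138)² - 108*(-138)) + 4*(-11)²) = 51547*((15 + 19044 + 14904) + 4*121) = 51547*(33963 + 484) = 51547*34447 = 1775639509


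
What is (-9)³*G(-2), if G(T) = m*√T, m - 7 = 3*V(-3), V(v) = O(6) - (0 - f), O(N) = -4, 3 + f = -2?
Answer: 14580*I*√2 ≈ 20619.0*I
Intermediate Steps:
f = -5 (f = -3 - 2 = -5)
V(v) = -9 (V(v) = -4 - (0 - 1*(-5)) = -4 - (0 + 5) = -4 - 1*5 = -4 - 5 = -9)
m = -20 (m = 7 + 3*(-9) = 7 - 27 = -20)
G(T) = -20*√T
(-9)³*G(-2) = (-9)³*(-20*I*√2) = -(-14580)*I*√2 = 14580*I*√2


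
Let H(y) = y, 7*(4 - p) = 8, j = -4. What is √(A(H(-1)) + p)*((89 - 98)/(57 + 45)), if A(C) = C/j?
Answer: -3*√609/476 ≈ -0.15553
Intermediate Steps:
p = 20/7 (p = 4 - ⅐*8 = 4 - 8/7 = 20/7 ≈ 2.8571)
A(C) = -C/4 (A(C) = C/(-4) = C*(-¼) = -C/4)
√(A(H(-1)) + p)*((89 - 98)/(57 + 45)) = √(-¼*(-1) + 20/7)*((89 - 98)/(57 + 45)) = √(¼ + 20/7)*(-9/102) = √(87/28)*(-9*1/102) = (√609/14)*(-3/34) = -3*√609/476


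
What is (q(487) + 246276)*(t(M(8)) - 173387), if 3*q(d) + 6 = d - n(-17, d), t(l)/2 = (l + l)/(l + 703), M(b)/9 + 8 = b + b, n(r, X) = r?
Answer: -33115554291554/775 ≈ -4.2730e+10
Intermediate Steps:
M(b) = -72 + 18*b (M(b) = -72 + 9*(b + b) = -72 + 9*(2*b) = -72 + 18*b)
t(l) = 4*l/(703 + l) (t(l) = 2*((l + l)/(l + 703)) = 2*((2*l)/(703 + l)) = 2*(2*l/(703 + l)) = 4*l/(703 + l))
q(d) = 11/3 + d/3 (q(d) = -2 + (d - 1*(-17))/3 = -2 + (d + 17)/3 = -2 + (17 + d)/3 = -2 + (17/3 + d/3) = 11/3 + d/3)
(q(487) + 246276)*(t(M(8)) - 173387) = ((11/3 + (⅓)*487) + 246276)*(4*(-72 + 18*8)/(703 + (-72 + 18*8)) - 173387) = ((11/3 + 487/3) + 246276)*(4*(-72 + 144)/(703 + (-72 + 144)) - 173387) = (166 + 246276)*(4*72/(703 + 72) - 173387) = 246442*(4*72/775 - 173387) = 246442*(4*72*(1/775) - 173387) = 246442*(288/775 - 173387) = 246442*(-134374637/775) = -33115554291554/775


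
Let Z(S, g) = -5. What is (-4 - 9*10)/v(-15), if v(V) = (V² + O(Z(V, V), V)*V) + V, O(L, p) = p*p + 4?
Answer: 94/3225 ≈ 0.029147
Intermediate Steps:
O(L, p) = 4 + p² (O(L, p) = p² + 4 = 4 + p²)
v(V) = V + V² + V*(4 + V²) (v(V) = (V² + (4 + V²)*V) + V = (V² + V*(4 + V²)) + V = V + V² + V*(4 + V²))
(-4 - 9*10)/v(-15) = (-4 - 9*10)/((-15*(5 - 15 + (-15)²))) = (-4 - 90)/((-15*(5 - 15 + 225))) = -94/((-15*215)) = -94/(-3225) = -94*(-1/3225) = 94/3225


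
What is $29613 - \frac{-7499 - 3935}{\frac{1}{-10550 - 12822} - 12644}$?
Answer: $\frac{8750835309349}{295515569} \approx 29612.0$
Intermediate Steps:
$29613 - \frac{-7499 - 3935}{\frac{1}{-10550 - 12822} - 12644} = 29613 - - \frac{11434}{\frac{1}{-23372} - 12644} = 29613 - - \frac{11434}{- \frac{1}{23372} - 12644} = 29613 - - \frac{11434}{- \frac{295515569}{23372}} = 29613 - \left(-11434\right) \left(- \frac{23372}{295515569}\right) = 29613 - \frac{267235448}{295515569} = \frac{8750835309349}{295515569}$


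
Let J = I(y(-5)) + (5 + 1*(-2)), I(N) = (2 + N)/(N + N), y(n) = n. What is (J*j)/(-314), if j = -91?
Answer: 3003/3140 ≈ 0.95637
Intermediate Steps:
I(N) = (2 + N)/(2*N) (I(N) = (2 + N)/((2*N)) = (2 + N)*(1/(2*N)) = (2 + N)/(2*N))
J = 33/10 (J = (1/2)*(2 - 5)/(-5) + (5 + 1*(-2)) = (1/2)*(-1/5)*(-3) + (5 - 2) = 3/10 + 3 = 33/10 ≈ 3.3000)
(J*j)/(-314) = ((33/10)*(-91))/(-314) = -3003/10*(-1/314) = 3003/3140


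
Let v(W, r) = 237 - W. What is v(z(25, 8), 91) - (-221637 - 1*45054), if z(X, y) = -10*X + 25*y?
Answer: 266978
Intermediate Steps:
v(z(25, 8), 91) - (-221637 - 1*45054) = (237 - (-10*25 + 25*8)) - (-221637 - 1*45054) = (237 - (-250 + 200)) - (-221637 - 45054) = (237 - 1*(-50)) - 1*(-266691) = (237 + 50) + 266691 = 287 + 266691 = 266978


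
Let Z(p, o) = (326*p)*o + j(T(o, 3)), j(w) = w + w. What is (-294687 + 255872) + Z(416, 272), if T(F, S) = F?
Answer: 36849281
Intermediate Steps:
j(w) = 2*w
Z(p, o) = 2*o + 326*o*p (Z(p, o) = (326*p)*o + 2*o = 326*o*p + 2*o = 2*o + 326*o*p)
(-294687 + 255872) + Z(416, 272) = (-294687 + 255872) + 2*272*(1 + 163*416) = -38815 + 2*272*(1 + 67808) = -38815 + 2*272*67809 = -38815 + 36888096 = 36849281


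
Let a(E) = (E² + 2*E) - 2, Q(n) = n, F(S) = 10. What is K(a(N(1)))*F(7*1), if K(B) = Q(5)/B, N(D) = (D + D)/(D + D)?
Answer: 50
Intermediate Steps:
N(D) = 1 (N(D) = (2*D)/((2*D)) = (2*D)*(1/(2*D)) = 1)
a(E) = -2 + E² + 2*E
K(B) = 5/B
K(a(N(1)))*F(7*1) = (5/(-2 + 1² + 2*1))*10 = (5/(-2 + 1 + 2))*10 = (5/1)*10 = (5*1)*10 = 5*10 = 50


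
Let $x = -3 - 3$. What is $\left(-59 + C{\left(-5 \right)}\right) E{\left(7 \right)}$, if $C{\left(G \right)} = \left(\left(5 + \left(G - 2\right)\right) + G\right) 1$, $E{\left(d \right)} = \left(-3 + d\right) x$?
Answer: $1584$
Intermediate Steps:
$x = -6$
$E{\left(d \right)} = 18 - 6 d$ ($E{\left(d \right)} = \left(-3 + d\right) \left(-6\right) = 18 - 6 d$)
$C{\left(G \right)} = 3 + 2 G$ ($C{\left(G \right)} = \left(\left(5 + \left(-2 + G\right)\right) + G\right) 1 = \left(\left(3 + G\right) + G\right) 1 = \left(3 + 2 G\right) 1 = 3 + 2 G$)
$\left(-59 + C{\left(-5 \right)}\right) E{\left(7 \right)} = \left(-59 + \left(3 + 2 \left(-5\right)\right)\right) \left(18 - 42\right) = \left(-59 + \left(3 - 10\right)\right) \left(18 - 42\right) = \left(-59 - 7\right) \left(-24\right) = \left(-66\right) \left(-24\right) = 1584$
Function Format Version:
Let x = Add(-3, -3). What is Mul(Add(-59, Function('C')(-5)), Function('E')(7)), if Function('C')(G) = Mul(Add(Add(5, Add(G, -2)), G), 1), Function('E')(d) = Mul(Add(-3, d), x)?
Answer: 1584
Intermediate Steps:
x = -6
Function('E')(d) = Add(18, Mul(-6, d)) (Function('E')(d) = Mul(Add(-3, d), -6) = Add(18, Mul(-6, d)))
Function('C')(G) = Add(3, Mul(2, G)) (Function('C')(G) = Mul(Add(Add(5, Add(-2, G)), G), 1) = Mul(Add(Add(3, G), G), 1) = Mul(Add(3, Mul(2, G)), 1) = Add(3, Mul(2, G)))
Mul(Add(-59, Function('C')(-5)), Function('E')(7)) = Mul(Add(-59, Add(3, Mul(2, -5))), Add(18, Mul(-6, 7))) = Mul(Add(-59, Add(3, -10)), Add(18, -42)) = Mul(Add(-59, -7), -24) = Mul(-66, -24) = 1584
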